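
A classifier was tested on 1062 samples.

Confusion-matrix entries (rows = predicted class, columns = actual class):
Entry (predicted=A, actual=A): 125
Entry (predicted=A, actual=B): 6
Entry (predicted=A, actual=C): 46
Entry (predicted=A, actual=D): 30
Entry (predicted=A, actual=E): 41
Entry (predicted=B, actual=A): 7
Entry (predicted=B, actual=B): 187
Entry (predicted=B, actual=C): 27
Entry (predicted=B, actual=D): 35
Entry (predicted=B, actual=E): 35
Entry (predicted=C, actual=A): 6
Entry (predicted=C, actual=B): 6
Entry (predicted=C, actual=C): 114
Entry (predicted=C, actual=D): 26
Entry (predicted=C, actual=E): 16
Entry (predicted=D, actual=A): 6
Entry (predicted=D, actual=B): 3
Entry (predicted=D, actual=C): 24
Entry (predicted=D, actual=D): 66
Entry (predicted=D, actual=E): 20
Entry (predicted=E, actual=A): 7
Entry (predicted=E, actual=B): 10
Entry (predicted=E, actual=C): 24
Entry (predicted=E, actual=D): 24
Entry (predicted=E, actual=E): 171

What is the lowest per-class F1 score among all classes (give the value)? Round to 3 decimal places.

0.440

Per-class F1 score (2·TP/(2·TP+FP+FN)):
  A: TP=125, FP=6+46+30+41=123, FN=7+6+6+7=26 → 250/399 = 0.6266
  B: TP=187, FP=7+27+35+35=104, FN=6+6+3+10=25 → 374/503 = 0.7435
  C: TP=114, FP=6+6+26+16=54, FN=46+27+24+24=121 → 228/403 = 0.5658
  D: TP=66, FP=6+3+24+20=53, FN=30+35+26+24=115 → 132/300 = 0.4400
  E: TP=171, FP=7+10+24+24=65, FN=41+35+16+20=112 → 342/519 = 0.6590
Lowest is class 'D' with F1 score = 0.440.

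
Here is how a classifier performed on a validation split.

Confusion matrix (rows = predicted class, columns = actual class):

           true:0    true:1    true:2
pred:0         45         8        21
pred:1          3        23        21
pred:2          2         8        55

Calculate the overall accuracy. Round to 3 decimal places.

0.661

Accuracy = trace / total = (45+23+55=123) / 186 = 123/186 = 0.661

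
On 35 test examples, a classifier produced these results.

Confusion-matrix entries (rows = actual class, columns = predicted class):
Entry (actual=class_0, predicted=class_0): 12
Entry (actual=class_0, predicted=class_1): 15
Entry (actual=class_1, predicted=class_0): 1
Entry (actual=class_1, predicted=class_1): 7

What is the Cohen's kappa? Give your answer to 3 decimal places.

0.198

Observed agreement pₒ = trace/N = 19/35 = 0.5429
Expected agreement pₑ = Σ (rowᵢ·colᵢ)/N² = (27·13 + 8·22)/35² = 0.4302
κ = (pₒ − pₑ)/(1 − pₑ) = (0.5429 − 0.4302)/(1 − 0.4302) = 0.198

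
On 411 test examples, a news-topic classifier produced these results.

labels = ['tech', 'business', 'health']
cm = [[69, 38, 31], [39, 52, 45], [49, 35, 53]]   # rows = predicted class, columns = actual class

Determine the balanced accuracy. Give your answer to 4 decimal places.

0.4221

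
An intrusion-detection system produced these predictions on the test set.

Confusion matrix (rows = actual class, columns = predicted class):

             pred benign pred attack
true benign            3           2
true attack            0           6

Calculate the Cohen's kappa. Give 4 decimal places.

0.6207

Observed agreement pₒ = trace/N = 9/11 = 0.81818
Expected agreement pₑ = Σ (rowᵢ·colᵢ)/N² = (5·3 + 6·8)/11² = 0.52066
κ = (pₒ − pₑ)/(1 − pₑ) = (0.81818 − 0.52066)/(1 − 0.52066) = 0.6207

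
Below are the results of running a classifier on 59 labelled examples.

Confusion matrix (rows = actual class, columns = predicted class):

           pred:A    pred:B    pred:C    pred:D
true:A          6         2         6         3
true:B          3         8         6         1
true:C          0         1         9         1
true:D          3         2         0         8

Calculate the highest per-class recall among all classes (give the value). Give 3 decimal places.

Per-class recall (TP/(TP+FN)):
  A: TP=6, FN=2+6+3=11 → 6/17 = 0.3529
  B: TP=8, FN=3+6+1=10 → 8/18 = 0.4444
  C: TP=9, FN=0+1+1=2 → 9/11 = 0.8182
  D: TP=8, FN=3+2+0=5 → 8/13 = 0.6154
Highest is class 'C' with recall = 0.818.

0.818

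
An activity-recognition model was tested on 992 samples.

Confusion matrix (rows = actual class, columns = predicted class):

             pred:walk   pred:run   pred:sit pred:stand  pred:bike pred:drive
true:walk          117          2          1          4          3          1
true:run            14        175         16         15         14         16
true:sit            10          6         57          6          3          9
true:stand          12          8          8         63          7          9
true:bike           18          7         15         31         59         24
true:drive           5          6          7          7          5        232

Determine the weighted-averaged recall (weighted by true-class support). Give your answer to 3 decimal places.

0.709

Per-class recall (TP/(TP+FN)):
  walk: TP=117, FN=2+1+4+3+1=11 → 117/128 = 0.9141
  run: TP=175, FN=14+16+15+14+16=75 → 175/250 = 0.7000
  sit: TP=57, FN=10+6+6+3+9=34 → 57/91 = 0.6264
  stand: TP=63, FN=12+8+8+7+9=44 → 63/107 = 0.5888
  bike: TP=59, FN=18+7+15+31+24=95 → 59/154 = 0.3831
  drive: TP=232, FN=5+6+7+7+5=30 → 232/262 = 0.8855
Weighted-recall = Σ (supportᵢ/N)·recallᵢ with N=992: (128/992)·0.9141 + (250/992)·0.7000 + (91/992)·0.6264 + (107/992)·0.5888 + (154/992)·0.3831 + (262/992)·0.8855 = 0.709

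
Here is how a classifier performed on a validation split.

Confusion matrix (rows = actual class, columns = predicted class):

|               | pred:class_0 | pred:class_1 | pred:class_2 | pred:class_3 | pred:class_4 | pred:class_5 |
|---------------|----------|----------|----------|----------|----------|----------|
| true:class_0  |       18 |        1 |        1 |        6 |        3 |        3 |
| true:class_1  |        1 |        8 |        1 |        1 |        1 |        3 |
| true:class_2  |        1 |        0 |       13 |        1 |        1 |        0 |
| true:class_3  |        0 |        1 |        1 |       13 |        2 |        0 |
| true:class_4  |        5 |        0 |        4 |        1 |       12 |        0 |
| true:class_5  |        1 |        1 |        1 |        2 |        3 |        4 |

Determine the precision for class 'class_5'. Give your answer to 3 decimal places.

0.400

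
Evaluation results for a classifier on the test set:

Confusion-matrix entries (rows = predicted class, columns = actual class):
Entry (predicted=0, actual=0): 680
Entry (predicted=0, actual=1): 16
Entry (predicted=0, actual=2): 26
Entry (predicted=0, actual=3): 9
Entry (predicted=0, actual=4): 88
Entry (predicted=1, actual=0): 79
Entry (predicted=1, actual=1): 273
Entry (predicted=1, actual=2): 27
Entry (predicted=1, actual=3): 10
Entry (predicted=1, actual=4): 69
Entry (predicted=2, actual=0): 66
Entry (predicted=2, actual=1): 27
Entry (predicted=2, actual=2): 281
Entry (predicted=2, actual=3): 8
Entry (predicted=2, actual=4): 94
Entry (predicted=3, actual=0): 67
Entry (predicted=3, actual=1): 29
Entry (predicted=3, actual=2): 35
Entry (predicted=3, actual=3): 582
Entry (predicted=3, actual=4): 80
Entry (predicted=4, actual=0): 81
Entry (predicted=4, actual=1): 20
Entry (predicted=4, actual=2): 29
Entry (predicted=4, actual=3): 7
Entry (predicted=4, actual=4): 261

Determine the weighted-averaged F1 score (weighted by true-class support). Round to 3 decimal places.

Per-class F1 score (2·TP/(2·TP+FP+FN)):
  0: TP=680, FP=16+26+9+88=139, FN=79+66+67+81=293 → 1360/1792 = 0.7589
  1: TP=273, FP=79+27+10+69=185, FN=16+27+29+20=92 → 546/823 = 0.6634
  2: TP=281, FP=66+27+8+94=195, FN=26+27+35+29=117 → 562/874 = 0.6430
  3: TP=582, FP=67+29+35+80=211, FN=9+10+8+7=34 → 1164/1409 = 0.8261
  4: TP=261, FP=81+20+29+7=137, FN=88+69+94+80=331 → 522/990 = 0.5273
Weighted-F1 score = Σ (supportᵢ/N)·F1 scoreᵢ with N=2944: (973/2944)·0.7589 + (365/2944)·0.6634 + (398/2944)·0.6430 + (616/2944)·0.8261 + (592/2944)·0.5273 = 0.699

0.699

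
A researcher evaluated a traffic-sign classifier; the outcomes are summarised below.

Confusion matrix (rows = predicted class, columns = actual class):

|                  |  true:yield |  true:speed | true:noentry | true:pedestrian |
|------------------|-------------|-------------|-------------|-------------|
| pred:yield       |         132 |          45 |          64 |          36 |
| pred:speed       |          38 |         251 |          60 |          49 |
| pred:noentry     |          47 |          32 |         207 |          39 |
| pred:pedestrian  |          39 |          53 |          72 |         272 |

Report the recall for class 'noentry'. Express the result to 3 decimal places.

0.514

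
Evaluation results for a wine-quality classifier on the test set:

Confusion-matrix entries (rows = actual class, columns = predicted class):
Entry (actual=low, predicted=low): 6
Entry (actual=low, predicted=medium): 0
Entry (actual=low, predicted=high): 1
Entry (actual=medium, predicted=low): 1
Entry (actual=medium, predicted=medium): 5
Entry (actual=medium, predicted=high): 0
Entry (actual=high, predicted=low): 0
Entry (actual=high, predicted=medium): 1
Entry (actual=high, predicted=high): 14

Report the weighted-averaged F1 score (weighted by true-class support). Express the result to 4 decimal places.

0.8929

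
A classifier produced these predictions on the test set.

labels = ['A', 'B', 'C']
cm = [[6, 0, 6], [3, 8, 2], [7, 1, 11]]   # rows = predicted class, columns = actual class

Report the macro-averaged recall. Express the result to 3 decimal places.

0.614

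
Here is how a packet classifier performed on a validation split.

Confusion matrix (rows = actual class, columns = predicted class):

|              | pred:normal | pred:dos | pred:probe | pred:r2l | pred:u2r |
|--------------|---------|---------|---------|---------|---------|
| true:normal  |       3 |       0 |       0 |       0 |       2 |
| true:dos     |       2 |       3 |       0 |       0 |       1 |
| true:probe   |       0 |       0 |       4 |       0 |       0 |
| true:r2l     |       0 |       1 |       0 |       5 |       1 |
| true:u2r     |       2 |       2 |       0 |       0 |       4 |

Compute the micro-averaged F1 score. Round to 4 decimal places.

0.6333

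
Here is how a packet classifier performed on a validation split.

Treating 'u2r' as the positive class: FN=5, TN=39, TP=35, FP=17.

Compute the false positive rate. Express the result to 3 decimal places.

0.304

FPR = FP/(FP+TN) = 17/(17+39) = 0.304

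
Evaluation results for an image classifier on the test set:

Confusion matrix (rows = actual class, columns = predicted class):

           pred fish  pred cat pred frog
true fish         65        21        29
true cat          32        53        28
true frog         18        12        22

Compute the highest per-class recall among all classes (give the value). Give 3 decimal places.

Per-class recall (TP/(TP+FN)):
  fish: TP=65, FN=21+29=50 → 65/115 = 0.5652
  cat: TP=53, FN=32+28=60 → 53/113 = 0.4690
  frog: TP=22, FN=18+12=30 → 22/52 = 0.4231
Highest is class 'fish' with recall = 0.565.

0.565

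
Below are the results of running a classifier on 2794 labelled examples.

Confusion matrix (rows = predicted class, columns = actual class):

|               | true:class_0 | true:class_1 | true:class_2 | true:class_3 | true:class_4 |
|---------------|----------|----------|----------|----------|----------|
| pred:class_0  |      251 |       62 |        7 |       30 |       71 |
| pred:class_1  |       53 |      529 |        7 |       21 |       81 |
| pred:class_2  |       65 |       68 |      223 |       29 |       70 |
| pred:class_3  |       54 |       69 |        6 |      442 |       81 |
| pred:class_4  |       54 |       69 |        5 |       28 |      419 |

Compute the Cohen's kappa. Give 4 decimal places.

Observed agreement pₒ = trace/N = 1864/2794 = 0.66714
Expected agreement pₑ = Σ (rowᵢ·colᵢ)/N² = (477·421 + 797·691 + 248·455 + 550·652 + 722·575)/2794² = 0.20984
κ = (pₒ − pₑ)/(1 − pₑ) = (0.66714 − 0.20984)/(1 − 0.20984) = 0.5787

0.5787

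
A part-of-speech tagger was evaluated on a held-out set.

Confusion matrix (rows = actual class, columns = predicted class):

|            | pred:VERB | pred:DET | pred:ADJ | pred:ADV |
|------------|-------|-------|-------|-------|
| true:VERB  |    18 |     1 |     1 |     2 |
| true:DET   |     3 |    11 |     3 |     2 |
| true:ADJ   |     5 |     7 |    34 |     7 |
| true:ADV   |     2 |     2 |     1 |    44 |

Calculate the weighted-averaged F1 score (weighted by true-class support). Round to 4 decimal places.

0.7477

Per-class F1 score (2·TP/(2·TP+FP+FN)):
  VERB: TP=18, FP=3+5+2=10, FN=1+1+2=4 → 36/50 = 0.72000
  DET: TP=11, FP=1+7+2=10, FN=3+3+2=8 → 22/40 = 0.55000
  ADJ: TP=34, FP=1+3+1=5, FN=5+7+7=19 → 68/92 = 0.73913
  ADV: TP=44, FP=2+2+7=11, FN=2+2+1=5 → 88/104 = 0.84615
Weighted-F1 score = Σ (supportᵢ/N)·F1 scoreᵢ with N=143: (22/143)·0.72000 + (19/143)·0.55000 + (53/143)·0.73913 + (49/143)·0.84615 = 0.7477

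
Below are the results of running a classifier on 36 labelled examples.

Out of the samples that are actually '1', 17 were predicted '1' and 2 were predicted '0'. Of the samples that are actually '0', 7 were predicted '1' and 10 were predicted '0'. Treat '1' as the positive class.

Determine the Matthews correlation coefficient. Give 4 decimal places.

0.5115

MCC = (TP·TN − FP·FN) / √((TP+FP)(TP+FN)(TN+FP)(TN+FN))
Numerator = 17·10 − 7·2 = 156
Denominator = √(24·19·17·12) = √93024 = 304.9984
MCC = 156 / 304.9984 = 0.5115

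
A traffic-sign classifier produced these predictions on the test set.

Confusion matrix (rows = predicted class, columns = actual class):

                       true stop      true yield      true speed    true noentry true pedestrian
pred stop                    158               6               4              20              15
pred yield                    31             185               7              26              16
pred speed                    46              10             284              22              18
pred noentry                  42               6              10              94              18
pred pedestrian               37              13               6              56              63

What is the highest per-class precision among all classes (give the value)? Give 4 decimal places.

0.7783

Per-class precision (TP/(TP+FP)):
  stop: TP=158, FP=6+4+20+15=45 → 158/203 = 0.77833
  yield: TP=185, FP=31+7+26+16=80 → 185/265 = 0.69811
  speed: TP=284, FP=46+10+22+18=96 → 284/380 = 0.74737
  noentry: TP=94, FP=42+6+10+18=76 → 94/170 = 0.55294
  pedestrian: TP=63, FP=37+13+6+56=112 → 63/175 = 0.36000
Highest is class 'stop' with precision = 0.7783.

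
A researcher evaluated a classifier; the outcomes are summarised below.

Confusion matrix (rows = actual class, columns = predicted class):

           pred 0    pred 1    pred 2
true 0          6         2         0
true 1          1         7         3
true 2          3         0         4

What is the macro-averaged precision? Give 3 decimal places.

Per-class precision (TP/(TP+FP)):
  0: TP=6, FP=1+3=4 → 6/10 = 0.6000
  1: TP=7, FP=2+0=2 → 7/9 = 0.7778
  2: TP=4, FP=0+3=3 → 4/7 = 0.5714
Macro-precision = mean = (0.6000 + 0.7778 + 0.5714) / 3 = 0.650

0.650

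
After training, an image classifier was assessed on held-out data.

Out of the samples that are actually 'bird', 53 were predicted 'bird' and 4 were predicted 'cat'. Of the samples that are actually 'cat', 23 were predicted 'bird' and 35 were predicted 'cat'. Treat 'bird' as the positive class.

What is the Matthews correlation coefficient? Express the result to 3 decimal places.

MCC = (TP·TN − FP·FN) / √((TP+FP)(TP+FN)(TN+FP)(TN+FN))
Numerator = 53·35 − 23·4 = 1763
Denominator = √(76·57·58·39) = √9798984 = 3130.3329
MCC = 1763 / 3130.3329 = 0.563

0.563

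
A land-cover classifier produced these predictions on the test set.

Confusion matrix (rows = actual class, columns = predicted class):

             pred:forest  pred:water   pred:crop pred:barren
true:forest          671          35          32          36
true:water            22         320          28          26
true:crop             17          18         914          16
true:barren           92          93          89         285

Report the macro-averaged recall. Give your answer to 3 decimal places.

0.783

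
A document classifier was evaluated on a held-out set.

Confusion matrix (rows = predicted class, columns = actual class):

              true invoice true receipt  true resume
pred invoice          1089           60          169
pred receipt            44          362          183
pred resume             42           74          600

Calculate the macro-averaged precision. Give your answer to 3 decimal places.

Per-class precision (TP/(TP+FP)):
  invoice: TP=1089, FP=60+169=229 → 1089/1318 = 0.8263
  receipt: TP=362, FP=44+183=227 → 362/589 = 0.6146
  resume: TP=600, FP=42+74=116 → 600/716 = 0.8380
Macro-precision = mean = (0.8263 + 0.6146 + 0.8380) / 3 = 0.760

0.760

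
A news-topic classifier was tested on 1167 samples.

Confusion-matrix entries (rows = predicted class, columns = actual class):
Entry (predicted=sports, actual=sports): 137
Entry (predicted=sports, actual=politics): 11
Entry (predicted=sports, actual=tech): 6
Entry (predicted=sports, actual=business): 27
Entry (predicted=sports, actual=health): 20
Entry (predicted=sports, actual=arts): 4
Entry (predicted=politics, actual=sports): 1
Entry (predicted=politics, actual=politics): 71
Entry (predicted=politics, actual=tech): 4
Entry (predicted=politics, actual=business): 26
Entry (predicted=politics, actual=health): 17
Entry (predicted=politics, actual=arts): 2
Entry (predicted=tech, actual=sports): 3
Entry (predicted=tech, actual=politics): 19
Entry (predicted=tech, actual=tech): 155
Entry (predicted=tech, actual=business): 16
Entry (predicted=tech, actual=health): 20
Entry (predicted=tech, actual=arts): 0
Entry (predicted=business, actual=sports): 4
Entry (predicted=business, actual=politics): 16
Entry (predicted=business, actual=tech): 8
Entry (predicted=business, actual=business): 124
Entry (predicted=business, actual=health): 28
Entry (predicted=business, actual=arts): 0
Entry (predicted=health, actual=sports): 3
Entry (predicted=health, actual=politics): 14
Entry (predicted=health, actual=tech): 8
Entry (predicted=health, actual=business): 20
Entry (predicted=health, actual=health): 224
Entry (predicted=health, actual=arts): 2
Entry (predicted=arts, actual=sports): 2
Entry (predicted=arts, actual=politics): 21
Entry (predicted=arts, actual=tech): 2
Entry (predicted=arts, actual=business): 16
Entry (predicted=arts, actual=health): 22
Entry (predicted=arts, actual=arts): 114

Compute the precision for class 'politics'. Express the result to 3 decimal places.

0.587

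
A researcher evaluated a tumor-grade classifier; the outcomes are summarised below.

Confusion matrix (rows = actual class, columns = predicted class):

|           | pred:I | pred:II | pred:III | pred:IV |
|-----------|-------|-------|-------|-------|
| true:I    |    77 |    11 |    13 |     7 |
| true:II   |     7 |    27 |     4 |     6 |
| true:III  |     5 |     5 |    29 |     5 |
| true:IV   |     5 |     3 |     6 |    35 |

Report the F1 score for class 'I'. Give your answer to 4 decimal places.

Treat 'I' as positive and all other classes as negative.
F1 score = 2·TP/(2·TP+FP+FN).
I: TP=77, FP=7+5+5=17, FN=11+13+7=31 → 154/202 = 0.76238

0.7624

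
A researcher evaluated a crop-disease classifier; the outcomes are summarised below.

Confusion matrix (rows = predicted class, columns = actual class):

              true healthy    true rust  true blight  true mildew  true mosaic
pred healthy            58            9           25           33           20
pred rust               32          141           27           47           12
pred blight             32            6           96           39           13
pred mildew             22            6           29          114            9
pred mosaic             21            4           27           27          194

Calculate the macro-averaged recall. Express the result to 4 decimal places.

0.5784

Per-class recall (TP/(TP+FN)):
  healthy: TP=58, FN=32+32+22+21=107 → 58/165 = 0.35152
  rust: TP=141, FN=9+6+6+4=25 → 141/166 = 0.84940
  blight: TP=96, FN=25+27+29+27=108 → 96/204 = 0.47059
  mildew: TP=114, FN=33+47+39+27=146 → 114/260 = 0.43846
  mosaic: TP=194, FN=20+12+13+9=54 → 194/248 = 0.78226
Macro-recall = mean = (0.35152 + 0.84940 + 0.47059 + 0.43846 + 0.78226) / 5 = 0.5784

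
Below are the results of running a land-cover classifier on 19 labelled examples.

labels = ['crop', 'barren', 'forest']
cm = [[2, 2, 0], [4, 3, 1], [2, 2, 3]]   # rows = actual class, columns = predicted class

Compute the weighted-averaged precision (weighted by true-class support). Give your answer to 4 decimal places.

Per-class precision (TP/(TP+FP)):
  crop: TP=2, FP=4+2=6 → 2/8 = 0.25000
  barren: TP=3, FP=2+2=4 → 3/7 = 0.42857
  forest: TP=3, FP=0+1=1 → 3/4 = 0.75000
Weighted-precision = Σ (supportᵢ/N)·precisionᵢ with N=19: (4/19)·0.25000 + (8/19)·0.42857 + (7/19)·0.75000 = 0.5094

0.5094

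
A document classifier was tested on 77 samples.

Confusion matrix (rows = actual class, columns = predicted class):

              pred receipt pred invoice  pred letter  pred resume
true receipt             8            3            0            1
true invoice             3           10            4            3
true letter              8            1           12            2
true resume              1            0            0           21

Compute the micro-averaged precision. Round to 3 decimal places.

0.662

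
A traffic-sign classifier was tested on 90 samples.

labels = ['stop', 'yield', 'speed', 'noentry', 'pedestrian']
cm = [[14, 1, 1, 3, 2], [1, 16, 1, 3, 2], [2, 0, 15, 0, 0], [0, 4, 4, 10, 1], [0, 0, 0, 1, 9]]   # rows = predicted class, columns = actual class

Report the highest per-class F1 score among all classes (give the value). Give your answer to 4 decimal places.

Per-class F1 score (2·TP/(2·TP+FP+FN)):
  stop: TP=14, FP=1+1+3+2=7, FN=1+2+0+0=3 → 28/38 = 0.73684
  yield: TP=16, FP=1+1+3+2=7, FN=1+0+4+0=5 → 32/44 = 0.72727
  speed: TP=15, FP=2+0+0+0=2, FN=1+1+4+0=6 → 30/38 = 0.78947
  noentry: TP=10, FP=0+4+4+1=9, FN=3+3+0+1=7 → 20/36 = 0.55556
  pedestrian: TP=9, FP=0+0+0+1=1, FN=2+2+0+1=5 → 18/24 = 0.75000
Highest is class 'speed' with F1 score = 0.7895.

0.7895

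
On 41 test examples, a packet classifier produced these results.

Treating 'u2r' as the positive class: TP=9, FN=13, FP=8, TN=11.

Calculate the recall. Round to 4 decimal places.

0.4091

Recall = TP/(TP+FN) = 9/(9+13) = 9/22 = 0.4091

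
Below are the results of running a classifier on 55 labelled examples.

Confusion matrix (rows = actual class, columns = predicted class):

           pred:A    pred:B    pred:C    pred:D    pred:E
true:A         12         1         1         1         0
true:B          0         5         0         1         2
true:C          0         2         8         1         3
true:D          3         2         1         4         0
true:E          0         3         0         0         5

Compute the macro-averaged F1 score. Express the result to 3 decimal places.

0.594

Per-class F1 score (2·TP/(2·TP+FP+FN)):
  A: TP=12, FP=0+0+3+0=3, FN=1+1+1+0=3 → 24/30 = 0.8000
  B: TP=5, FP=1+2+2+3=8, FN=0+0+1+2=3 → 10/21 = 0.4762
  C: TP=8, FP=1+0+1+0=2, FN=0+2+1+3=6 → 16/24 = 0.6667
  D: TP=4, FP=1+1+1+0=3, FN=3+2+1+0=6 → 8/17 = 0.4706
  E: TP=5, FP=0+2+3+0=5, FN=0+3+0+0=3 → 10/18 = 0.5556
Macro-F1 score = mean = (0.8000 + 0.4762 + 0.6667 + 0.4706 + 0.5556) / 5 = 0.594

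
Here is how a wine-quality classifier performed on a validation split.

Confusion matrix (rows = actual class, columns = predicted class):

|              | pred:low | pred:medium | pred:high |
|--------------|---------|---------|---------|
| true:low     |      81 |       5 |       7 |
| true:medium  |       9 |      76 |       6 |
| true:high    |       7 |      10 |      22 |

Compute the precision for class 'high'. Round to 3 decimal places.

0.629

One-vs-rest for 'high': TP = diagonal; FP = other classes predicted 'high'; FN = 'high' predicted as other.
precision = TP/(TP+FP).
high: TP=22, FP=7+6=13 → 22/35 = 0.6286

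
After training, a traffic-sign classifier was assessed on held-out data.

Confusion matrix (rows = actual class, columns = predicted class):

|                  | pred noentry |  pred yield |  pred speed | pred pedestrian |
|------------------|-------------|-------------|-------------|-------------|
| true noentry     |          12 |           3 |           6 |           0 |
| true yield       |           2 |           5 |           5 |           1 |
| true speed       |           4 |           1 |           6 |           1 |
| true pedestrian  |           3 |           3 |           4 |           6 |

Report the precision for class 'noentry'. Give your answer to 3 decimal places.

One-vs-rest for 'noentry': TP = diagonal; FP = other classes predicted 'noentry'; FN = 'noentry' predicted as other.
precision = TP/(TP+FP).
noentry: TP=12, FP=2+4+3=9 → 12/21 = 0.5714

0.571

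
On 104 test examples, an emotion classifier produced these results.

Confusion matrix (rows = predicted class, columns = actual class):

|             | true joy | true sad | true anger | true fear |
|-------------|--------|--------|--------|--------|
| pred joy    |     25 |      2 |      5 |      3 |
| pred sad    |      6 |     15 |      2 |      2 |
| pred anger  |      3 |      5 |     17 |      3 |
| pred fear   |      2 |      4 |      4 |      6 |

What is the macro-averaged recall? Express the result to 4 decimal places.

0.5768

Per-class recall (TP/(TP+FN)):
  joy: TP=25, FN=6+3+2=11 → 25/36 = 0.69444
  sad: TP=15, FN=2+5+4=11 → 15/26 = 0.57692
  anger: TP=17, FN=5+2+4=11 → 17/28 = 0.60714
  fear: TP=6, FN=3+2+3=8 → 6/14 = 0.42857
Macro-recall = mean = (0.69444 + 0.57692 + 0.60714 + 0.42857) / 4 = 0.5768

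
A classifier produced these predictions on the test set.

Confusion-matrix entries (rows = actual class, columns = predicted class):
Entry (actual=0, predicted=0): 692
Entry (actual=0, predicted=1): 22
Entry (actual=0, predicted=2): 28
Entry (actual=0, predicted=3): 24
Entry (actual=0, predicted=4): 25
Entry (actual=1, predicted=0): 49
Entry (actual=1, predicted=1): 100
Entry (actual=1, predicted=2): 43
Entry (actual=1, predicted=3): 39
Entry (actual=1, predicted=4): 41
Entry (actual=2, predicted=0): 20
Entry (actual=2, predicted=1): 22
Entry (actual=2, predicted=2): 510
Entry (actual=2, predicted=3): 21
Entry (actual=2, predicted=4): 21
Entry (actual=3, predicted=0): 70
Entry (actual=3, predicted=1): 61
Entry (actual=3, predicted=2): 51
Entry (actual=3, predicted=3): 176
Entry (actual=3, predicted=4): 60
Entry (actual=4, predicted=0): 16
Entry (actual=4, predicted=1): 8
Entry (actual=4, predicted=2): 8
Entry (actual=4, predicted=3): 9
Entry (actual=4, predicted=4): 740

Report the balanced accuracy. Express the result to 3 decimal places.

0.694

Balanced accuracy = mean of per-class recall.
  0: recall = 692/791 = 0.8748
  1: recall = 100/272 = 0.3676
  2: recall = 510/594 = 0.8586
  3: recall = 176/418 = 0.4211
  4: recall = 740/781 = 0.9475
Mean = (0.8748 + 0.3676 + 0.8586 + 0.4211 + 0.9475) / 5 = 0.694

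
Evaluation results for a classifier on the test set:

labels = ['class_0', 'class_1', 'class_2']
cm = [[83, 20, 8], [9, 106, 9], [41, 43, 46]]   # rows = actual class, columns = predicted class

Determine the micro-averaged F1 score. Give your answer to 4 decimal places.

0.6438

Micro-averaging pools counts across classes: ΣTP=235, ΣFP=130, ΣFN=130.
Micro-F1 score = 2·TP/(2·TP+FP+FN) on pooled counts = 0.6438 (equals overall accuracy in single-label multiclass).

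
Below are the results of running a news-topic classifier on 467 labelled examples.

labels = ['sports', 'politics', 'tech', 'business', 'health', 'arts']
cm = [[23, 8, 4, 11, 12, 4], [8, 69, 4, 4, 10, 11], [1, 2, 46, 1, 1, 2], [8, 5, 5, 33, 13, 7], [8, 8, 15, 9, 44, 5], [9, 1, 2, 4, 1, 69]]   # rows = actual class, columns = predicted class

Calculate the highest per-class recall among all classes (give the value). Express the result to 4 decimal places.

0.8679

Per-class recall (TP/(TP+FN)):
  sports: TP=23, FN=8+4+11+12+4=39 → 23/62 = 0.37097
  politics: TP=69, FN=8+4+4+10+11=37 → 69/106 = 0.65094
  tech: TP=46, FN=1+2+1+1+2=7 → 46/53 = 0.86792
  business: TP=33, FN=8+5+5+13+7=38 → 33/71 = 0.46479
  health: TP=44, FN=8+8+15+9+5=45 → 44/89 = 0.49438
  arts: TP=69, FN=9+1+2+4+1=17 → 69/86 = 0.80233
Highest is class 'tech' with recall = 0.8679.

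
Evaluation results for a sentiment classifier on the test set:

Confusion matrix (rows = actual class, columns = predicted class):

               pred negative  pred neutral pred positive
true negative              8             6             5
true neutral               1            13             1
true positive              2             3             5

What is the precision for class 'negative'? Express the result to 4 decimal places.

0.7273

One-vs-rest for 'negative': TP = diagonal; FP = other classes predicted 'negative'; FN = 'negative' predicted as other.
precision = TP/(TP+FP).
negative: TP=8, FP=1+2=3 → 8/11 = 0.72727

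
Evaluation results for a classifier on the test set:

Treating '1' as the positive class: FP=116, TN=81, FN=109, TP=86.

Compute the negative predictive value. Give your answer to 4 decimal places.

0.4263

NPV = TN/(TN+FN) = 81/(81+109) = 0.4263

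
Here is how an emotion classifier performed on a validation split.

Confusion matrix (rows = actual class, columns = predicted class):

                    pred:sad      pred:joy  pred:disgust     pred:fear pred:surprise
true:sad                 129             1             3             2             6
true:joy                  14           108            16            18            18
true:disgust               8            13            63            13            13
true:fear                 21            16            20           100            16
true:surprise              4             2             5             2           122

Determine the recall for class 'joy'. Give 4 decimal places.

0.6207

One-vs-rest for 'joy': TP = diagonal; FP = other classes predicted 'joy'; FN = 'joy' predicted as other.
recall = TP/(TP+FN).
joy: TP=108, FN=14+16+18+18=66 → 108/174 = 0.62069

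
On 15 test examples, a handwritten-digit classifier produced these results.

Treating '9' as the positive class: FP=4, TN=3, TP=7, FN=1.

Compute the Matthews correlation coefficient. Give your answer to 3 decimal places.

0.342

MCC = (TP·TN − FP·FN) / √((TP+FP)(TP+FN)(TN+FP)(TN+FN))
Numerator = 7·3 − 4·1 = 17
Denominator = √(11·8·7·4) = √2464 = 49.6387
MCC = 17 / 49.6387 = 0.342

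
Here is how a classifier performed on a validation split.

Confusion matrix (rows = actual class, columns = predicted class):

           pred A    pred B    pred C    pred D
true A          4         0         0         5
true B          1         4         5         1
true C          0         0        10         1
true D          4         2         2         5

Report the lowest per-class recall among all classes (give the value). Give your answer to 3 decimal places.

0.364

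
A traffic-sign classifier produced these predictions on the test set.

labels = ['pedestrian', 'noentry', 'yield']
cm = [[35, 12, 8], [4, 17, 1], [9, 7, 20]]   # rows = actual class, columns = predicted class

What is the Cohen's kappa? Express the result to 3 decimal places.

Observed agreement pₒ = trace/N = 72/113 = 0.6372
Expected agreement pₑ = Σ (rowᵢ·colᵢ)/N² = (55·48 + 22·36 + 36·29)/113² = 0.3505
κ = (pₒ − pₑ)/(1 − pₑ) = (0.6372 − 0.3505)/(1 − 0.3505) = 0.441

0.441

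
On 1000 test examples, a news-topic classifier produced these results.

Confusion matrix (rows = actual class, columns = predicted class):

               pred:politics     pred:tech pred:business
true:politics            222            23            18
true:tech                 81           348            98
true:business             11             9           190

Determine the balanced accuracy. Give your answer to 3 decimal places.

0.803

Balanced accuracy = mean of per-class recall.
  politics: recall = 222/263 = 0.8441
  tech: recall = 348/527 = 0.6603
  business: recall = 190/210 = 0.9048
Mean = (0.8441 + 0.6603 + 0.9048) / 3 = 0.803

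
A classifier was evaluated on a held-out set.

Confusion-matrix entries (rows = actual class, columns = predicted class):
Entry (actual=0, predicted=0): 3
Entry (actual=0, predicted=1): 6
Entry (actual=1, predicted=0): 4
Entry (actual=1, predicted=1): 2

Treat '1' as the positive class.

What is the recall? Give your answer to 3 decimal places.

Recall = TP/(TP+FN) = 2/(2+4) = 2/6 = 0.333

0.333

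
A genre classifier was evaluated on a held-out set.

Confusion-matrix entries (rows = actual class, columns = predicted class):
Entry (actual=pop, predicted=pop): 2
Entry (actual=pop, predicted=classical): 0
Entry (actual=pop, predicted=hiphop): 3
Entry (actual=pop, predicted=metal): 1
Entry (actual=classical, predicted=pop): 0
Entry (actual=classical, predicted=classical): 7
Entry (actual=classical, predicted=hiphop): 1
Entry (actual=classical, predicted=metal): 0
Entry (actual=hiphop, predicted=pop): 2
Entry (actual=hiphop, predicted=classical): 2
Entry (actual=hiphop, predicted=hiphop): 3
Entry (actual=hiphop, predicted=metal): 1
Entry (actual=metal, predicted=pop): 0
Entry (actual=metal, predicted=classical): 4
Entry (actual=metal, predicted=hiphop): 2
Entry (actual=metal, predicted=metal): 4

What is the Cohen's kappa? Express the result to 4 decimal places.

Observed agreement pₒ = trace/N = 16/32 = 0.50000
Expected agreement pₑ = Σ (rowᵢ·colᵢ)/N² = (6·4 + 8·13 + 8·9 + 10·6)/32² = 0.25391
κ = (pₒ − pₑ)/(1 − pₑ) = (0.50000 − 0.25391)/(1 − 0.25391) = 0.3298

0.3298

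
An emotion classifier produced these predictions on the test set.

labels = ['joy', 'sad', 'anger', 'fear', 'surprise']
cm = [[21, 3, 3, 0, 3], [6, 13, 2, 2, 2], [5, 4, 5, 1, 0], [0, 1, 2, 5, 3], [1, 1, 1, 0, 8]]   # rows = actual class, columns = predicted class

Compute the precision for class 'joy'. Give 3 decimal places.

Take TP from the diagonal, FP from the rest of the 'joy' prediction marginal, FN from the rest of the 'joy' actual marginal.
precision = TP/(TP+FP).
joy: TP=21, FP=6+5+0+1=12 → 21/33 = 0.6364

0.636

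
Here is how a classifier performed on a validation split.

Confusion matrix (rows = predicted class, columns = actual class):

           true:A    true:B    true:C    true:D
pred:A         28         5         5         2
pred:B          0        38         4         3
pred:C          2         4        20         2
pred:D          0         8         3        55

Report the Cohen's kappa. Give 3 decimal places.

0.709

Observed agreement pₒ = trace/N = 141/179 = 0.7877
Expected agreement pₑ = Σ (rowᵢ·colᵢ)/N² = (30·40 + 55·45 + 32·28 + 62·66)/179² = 0.2704
κ = (pₒ − pₑ)/(1 − pₑ) = (0.7877 − 0.2704)/(1 − 0.2704) = 0.709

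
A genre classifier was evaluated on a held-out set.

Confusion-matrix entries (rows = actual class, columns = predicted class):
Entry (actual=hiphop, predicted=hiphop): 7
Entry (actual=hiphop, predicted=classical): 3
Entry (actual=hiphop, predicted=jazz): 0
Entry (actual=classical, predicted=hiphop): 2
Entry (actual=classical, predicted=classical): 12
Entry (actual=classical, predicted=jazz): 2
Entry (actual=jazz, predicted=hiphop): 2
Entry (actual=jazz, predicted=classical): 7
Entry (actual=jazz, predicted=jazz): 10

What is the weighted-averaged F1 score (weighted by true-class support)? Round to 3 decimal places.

Per-class F1 score (2·TP/(2·TP+FP+FN)):
  hiphop: TP=7, FP=2+2=4, FN=3+0=3 → 14/21 = 0.6667
  classical: TP=12, FP=3+7=10, FN=2+2=4 → 24/38 = 0.6316
  jazz: TP=10, FP=0+2=2, FN=2+7=9 → 20/31 = 0.6452
Weighted-F1 score = Σ (supportᵢ/N)·F1 scoreᵢ with N=45: (10/45)·0.6667 + (16/45)·0.6316 + (19/45)·0.6452 = 0.645

0.645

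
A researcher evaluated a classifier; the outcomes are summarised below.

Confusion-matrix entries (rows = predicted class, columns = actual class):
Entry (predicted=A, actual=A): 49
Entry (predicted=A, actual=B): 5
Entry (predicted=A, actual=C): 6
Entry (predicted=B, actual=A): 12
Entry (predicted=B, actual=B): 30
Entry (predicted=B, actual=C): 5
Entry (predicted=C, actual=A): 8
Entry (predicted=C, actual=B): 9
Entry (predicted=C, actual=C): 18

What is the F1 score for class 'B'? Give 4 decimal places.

Treat 'B' as positive and all other classes as negative.
F1 score = 2·TP/(2·TP+FP+FN).
B: TP=30, FP=12+5=17, FN=5+9=14 → 60/91 = 0.65934

0.6593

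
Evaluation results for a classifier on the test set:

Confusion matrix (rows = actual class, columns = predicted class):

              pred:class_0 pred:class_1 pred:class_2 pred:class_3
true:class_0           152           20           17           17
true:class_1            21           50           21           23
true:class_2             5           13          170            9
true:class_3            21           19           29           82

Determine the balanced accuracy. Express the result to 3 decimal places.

0.645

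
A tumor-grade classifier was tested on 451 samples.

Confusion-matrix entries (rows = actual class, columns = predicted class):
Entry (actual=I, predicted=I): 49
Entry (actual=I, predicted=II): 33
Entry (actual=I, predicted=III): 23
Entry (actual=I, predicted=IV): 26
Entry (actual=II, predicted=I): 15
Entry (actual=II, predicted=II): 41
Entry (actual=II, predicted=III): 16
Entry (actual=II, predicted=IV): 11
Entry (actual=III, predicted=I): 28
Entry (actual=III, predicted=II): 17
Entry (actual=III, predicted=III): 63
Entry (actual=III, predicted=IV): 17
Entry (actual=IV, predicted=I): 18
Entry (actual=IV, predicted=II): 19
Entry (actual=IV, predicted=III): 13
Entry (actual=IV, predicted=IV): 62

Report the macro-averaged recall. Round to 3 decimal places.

Per-class recall (TP/(TP+FN)):
  I: TP=49, FN=33+23+26=82 → 49/131 = 0.3740
  II: TP=41, FN=15+16+11=42 → 41/83 = 0.4940
  III: TP=63, FN=28+17+17=62 → 63/125 = 0.5040
  IV: TP=62, FN=18+19+13=50 → 62/112 = 0.5536
Macro-recall = mean = (0.3740 + 0.4940 + 0.5040 + 0.5536) / 4 = 0.481

0.481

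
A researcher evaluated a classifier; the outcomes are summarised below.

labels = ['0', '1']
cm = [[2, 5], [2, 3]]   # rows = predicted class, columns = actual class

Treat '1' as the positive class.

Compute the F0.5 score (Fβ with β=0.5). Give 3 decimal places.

Fβ = (1+β²)·TP / ((1+β²)·TP + β²·FN + FP), with β²=1/4
= 1.25·3 / (1.25·3 + 0.25·5 + 2) = 0.536

0.536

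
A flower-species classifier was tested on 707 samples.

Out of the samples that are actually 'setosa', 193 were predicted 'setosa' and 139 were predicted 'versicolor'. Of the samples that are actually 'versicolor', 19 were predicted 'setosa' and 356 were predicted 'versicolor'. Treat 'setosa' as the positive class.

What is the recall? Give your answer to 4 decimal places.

0.5813

Recall = TP/(TP+FN) = 193/(193+139) = 193/332 = 0.5813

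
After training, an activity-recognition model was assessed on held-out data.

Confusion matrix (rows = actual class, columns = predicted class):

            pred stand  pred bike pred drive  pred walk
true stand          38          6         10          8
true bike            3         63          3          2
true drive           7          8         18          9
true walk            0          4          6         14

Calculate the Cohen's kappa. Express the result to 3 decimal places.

Observed agreement pₒ = trace/N = 133/199 = 0.6683
Expected agreement pₑ = Σ (rowᵢ·colᵢ)/N² = (62·48 + 71·81 + 42·37 + 24·33)/199² = 0.2796
κ = (pₒ − pₑ)/(1 − pₑ) = (0.6683 − 0.2796)/(1 − 0.2796) = 0.540

0.540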